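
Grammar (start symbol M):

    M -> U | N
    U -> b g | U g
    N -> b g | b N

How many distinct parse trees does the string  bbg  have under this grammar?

Parse trees for bbg:
  [M [N b [N b g]]]

1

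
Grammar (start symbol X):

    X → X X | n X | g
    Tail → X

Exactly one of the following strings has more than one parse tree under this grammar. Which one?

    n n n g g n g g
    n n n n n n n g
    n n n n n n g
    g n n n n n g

n n n g g n g g

n n n g g n g g: 62 trees
n n n n n n n g: 1 tree
n n n n n n g: 1 tree
g n n n n n g: 1 tree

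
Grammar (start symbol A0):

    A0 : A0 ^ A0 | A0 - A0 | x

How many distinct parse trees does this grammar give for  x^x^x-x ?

Parse trees for x^x^x-x:
  [A0 [A0 x] ^ [A0 [A0 x] ^ [A0 [A0 x] - [A0 x]]]]
  [A0 [A0 x] ^ [A0 [A0 [A0 x] ^ [A0 x]] - [A0 x]]]
  [A0 [A0 [A0 x] ^ [A0 x]] ^ [A0 [A0 x] - [A0 x]]]
  [A0 [A0 [A0 x] ^ [A0 [A0 x] ^ [A0 x]]] - [A0 x]]
  [A0 [A0 [A0 [A0 x] ^ [A0 x]] ^ [A0 x]] - [A0 x]]

5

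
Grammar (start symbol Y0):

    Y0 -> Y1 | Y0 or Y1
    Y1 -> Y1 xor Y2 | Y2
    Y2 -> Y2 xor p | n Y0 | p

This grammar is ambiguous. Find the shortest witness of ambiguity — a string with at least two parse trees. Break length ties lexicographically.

length 1: no string has ≥2 trees
length 2: no string has ≥2 trees
length 3: p xor p has 2 parse trees

Two derivations of p xor p:
  Y0 ⇒ Y1 ⇒ Y1 xor Y2 ⇒ Y2 xor Y2 ⇒ p xor Y2 ⇒ p xor p
  Y0 ⇒ Y1 ⇒ Y2 ⇒ Y2 xor p ⇒ p xor p

p xor p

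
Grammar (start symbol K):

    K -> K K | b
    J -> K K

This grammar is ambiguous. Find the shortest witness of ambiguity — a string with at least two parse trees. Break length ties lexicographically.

b b b

length 1: no string has ≥2 trees
length 2: no string has ≥2 trees
length 3: b b b has 2 parse trees

Two derivations of b b b:
  K ⇒ K K ⇒ K K K ⇒ b K K ⇒ b b K ⇒ b b b
  K ⇒ K K ⇒ b K ⇒ b K K ⇒ b b K ⇒ b b b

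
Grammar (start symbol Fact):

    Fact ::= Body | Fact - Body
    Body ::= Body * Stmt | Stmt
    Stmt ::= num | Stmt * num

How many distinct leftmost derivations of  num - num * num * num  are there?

Parse trees for num - num * num * num:
  [Fact [Fact [Body [Stmt num]]] - [Body [Body [Stmt num]] * [Stmt [Stmt num] * num]]]
  [Fact [Fact [Body [Stmt num]]] - [Body [Body [Body [Stmt num]] * [Stmt num]] * [Stmt num]]]
  [Fact [Fact [Body [Stmt num]]] - [Body [Body [Stmt [Stmt num] * num]] * [Stmt num]]]
  [Fact [Fact [Body [Stmt num]]] - [Body [Stmt [Stmt [Stmt num] * num] * num]]]

4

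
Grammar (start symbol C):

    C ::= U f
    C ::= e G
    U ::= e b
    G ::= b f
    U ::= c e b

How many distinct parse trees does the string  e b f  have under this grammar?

2

Parse trees for e b f:
  [C [U e b] f]
  [C e [G b f]]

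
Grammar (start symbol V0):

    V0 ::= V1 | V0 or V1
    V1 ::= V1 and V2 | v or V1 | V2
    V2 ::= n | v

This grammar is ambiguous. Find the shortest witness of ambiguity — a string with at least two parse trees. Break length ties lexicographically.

length 1: no string has ≥2 trees
length 3: v or n has 2 parse trees

Two derivations of v or n:
  V0 ⇒ V1 ⇒ v or V1 ⇒ v or V2 ⇒ v or n
  V0 ⇒ V0 or V1 ⇒ V1 or V1 ⇒ V2 or V1 ⇒ v or V1 ⇒ v or V2 ⇒ v or n

v or n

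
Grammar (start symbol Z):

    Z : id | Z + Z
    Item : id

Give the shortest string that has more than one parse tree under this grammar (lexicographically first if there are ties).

id + id + id

length 1: no string has ≥2 trees
length 3: no string has ≥2 trees
length 5: id + id + id has 2 parse trees

Two derivations of id + id + id:
  Z ⇒ Z + Z ⇒ id + Z ⇒ id + Z + Z ⇒ id + id + Z ⇒ id + id + id
  Z ⇒ Z + Z ⇒ Z + Z + Z ⇒ id + Z + Z ⇒ id + id + Z ⇒ id + id + id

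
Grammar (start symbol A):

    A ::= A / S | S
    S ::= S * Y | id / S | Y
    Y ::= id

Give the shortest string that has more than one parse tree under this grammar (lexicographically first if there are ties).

length 1: no string has ≥2 trees
length 3: id / id has 2 parse trees

Two derivations of id / id:
  A ⇒ A / S ⇒ S / S ⇒ Y / S ⇒ id / S ⇒ id / Y ⇒ id / id
  A ⇒ S ⇒ id / S ⇒ id / Y ⇒ id / id

id / id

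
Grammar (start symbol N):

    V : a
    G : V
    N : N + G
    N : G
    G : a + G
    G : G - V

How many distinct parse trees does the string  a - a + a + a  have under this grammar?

Parse trees for a - a + a + a:
  [N [N [G [G [V a]] - [V a]]] + [G a + [G [V a]]]]
  [N [N [N [G [G [V a]] - [V a]]] + [G [V a]]] + [G [V a]]]

2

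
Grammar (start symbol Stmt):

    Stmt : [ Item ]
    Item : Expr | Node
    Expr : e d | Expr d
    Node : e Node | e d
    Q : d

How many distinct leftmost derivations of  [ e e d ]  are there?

Parse trees for [ e e d ]:
  [Stmt [ [Item [Node e [Node e d]]] ]]

1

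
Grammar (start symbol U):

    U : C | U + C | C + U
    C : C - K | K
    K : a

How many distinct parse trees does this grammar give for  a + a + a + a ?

8

Parse trees for a + a + a + a:
  [U [U [U [U [C [K a]]] + [C [K a]]] + [C [K a]]] + [C [K a]]]
  [U [U [U [C [K a]] + [U [C [K a]]]] + [C [K a]]] + [C [K a]]]
  [U [U [C [K a]] + [U [U [C [K a]]] + [C [K a]]]] + [C [K a]]]
  [U [U [C [K a]] + [U [C [K a]] + [U [C [K a]]]]] + [C [K a]]]
  [U [C [K a]] + [U [U [U [C [K a]]] + [C [K a]]] + [C [K a]]]]
  [U [C [K a]] + [U [U [C [K a]] + [U [C [K a]]]] + [C [K a]]]]
  [U [C [K a]] + [U [C [K a]] + [U [U [C [K a]]] + [C [K a]]]]]
  [U [C [K a]] + [U [C [K a]] + [U [C [K a]] + [U [C [K a]]]]]]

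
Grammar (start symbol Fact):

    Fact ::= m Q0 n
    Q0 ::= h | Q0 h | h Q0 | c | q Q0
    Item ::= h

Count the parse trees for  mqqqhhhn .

16

Parse trees for mqqqhhhn (showing first 6 of 16):
  [Fact m [Q0 [Q0 [Q0 q [Q0 q [Q0 q [Q0 h]]]] h] h] n]
  [Fact m [Q0 [Q0 q [Q0 [Q0 q [Q0 q [Q0 h]]] h]] h] n]
  [Fact m [Q0 [Q0 q [Q0 q [Q0 [Q0 q [Q0 h]] h]]] h] n]
  [Fact m [Q0 [Q0 q [Q0 q [Q0 q [Q0 [Q0 h] h]]]] h] n]
  [Fact m [Q0 [Q0 q [Q0 q [Q0 q [Q0 h [Q0 h]]]]] h] n]
  [Fact m [Q0 q [Q0 [Q0 [Q0 q [Q0 q [Q0 h]]] h] h]] n]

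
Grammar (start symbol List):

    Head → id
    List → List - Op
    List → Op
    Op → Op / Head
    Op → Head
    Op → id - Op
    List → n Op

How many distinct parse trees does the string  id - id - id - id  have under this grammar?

8

Parse trees for id - id - id - id:
  [List [List [Op [Head id]]] - [Op id - [Op id - [Op [Head id]]]]]
  [List [List [List [Op [Head id]]] - [Op [Head id]]] - [Op id - [Op [Head id]]]]
  [List [List [Op id - [Op [Head id]]]] - [Op id - [Op [Head id]]]]
  [List [List [List [Op [Head id]]] - [Op id - [Op [Head id]]]] - [Op [Head id]]]
  [List [List [List [List [Op [Head id]]] - [Op [Head id]]] - [Op [Head id]]] - [Op [Head id]]]
  [List [List [List [Op id - [Op [Head id]]]] - [Op [Head id]]] - [Op [Head id]]]
  [List [List [Op id - [Op id - [Op [Head id]]]]] - [Op [Head id]]]
  [List [Op id - [Op id - [Op id - [Op [Head id]]]]]]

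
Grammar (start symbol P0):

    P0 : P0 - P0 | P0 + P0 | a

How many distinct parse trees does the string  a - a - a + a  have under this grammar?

Parse trees for a - a - a + a:
  [P0 [P0 a] - [P0 [P0 a] - [P0 [P0 a] + [P0 a]]]]
  [P0 [P0 a] - [P0 [P0 [P0 a] - [P0 a]] + [P0 a]]]
  [P0 [P0 [P0 a] - [P0 a]] - [P0 [P0 a] + [P0 a]]]
  [P0 [P0 [P0 a] - [P0 [P0 a] - [P0 a]]] + [P0 a]]
  [P0 [P0 [P0 [P0 a] - [P0 a]] - [P0 a]] + [P0 a]]

5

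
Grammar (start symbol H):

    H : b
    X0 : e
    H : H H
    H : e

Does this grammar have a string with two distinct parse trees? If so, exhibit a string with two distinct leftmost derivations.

Witness: b b b

Derivation 1: H ⇒ H H ⇒ b H ⇒ b H H ⇒ b b H ⇒ b b b
Derivation 2: H ⇒ H H ⇒ H H H ⇒ b H H ⇒ b b H ⇒ b b b

Two distinct leftmost derivations for the same string.

Ambiguous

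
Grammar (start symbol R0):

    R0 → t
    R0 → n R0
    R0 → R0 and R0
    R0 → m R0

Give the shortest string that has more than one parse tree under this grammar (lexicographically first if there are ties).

length 1: no string has ≥2 trees
length 2: no string has ≥2 trees
length 3: no string has ≥2 trees
length 4: m t and t has 2 parse trees

Two derivations of m t and t:
  R0 ⇒ R0 and R0 ⇒ m R0 and R0 ⇒ m t and R0 ⇒ m t and t
  R0 ⇒ m R0 ⇒ m R0 and R0 ⇒ m t and R0 ⇒ m t and t

m t and t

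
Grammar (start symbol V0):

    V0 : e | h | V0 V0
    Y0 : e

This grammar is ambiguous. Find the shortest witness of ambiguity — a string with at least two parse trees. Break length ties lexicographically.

e e e

length 1: no string has ≥2 trees
length 2: no string has ≥2 trees
length 3: e e e has 2 parse trees

Two derivations of e e e:
  V0 ⇒ V0 V0 ⇒ e V0 ⇒ e V0 V0 ⇒ e e V0 ⇒ e e e
  V0 ⇒ V0 V0 ⇒ V0 V0 V0 ⇒ e V0 V0 ⇒ e e V0 ⇒ e e e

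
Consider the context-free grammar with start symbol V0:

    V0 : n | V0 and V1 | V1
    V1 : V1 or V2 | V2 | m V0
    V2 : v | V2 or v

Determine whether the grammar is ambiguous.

Witness: v or v

Derivation 1: V0 ⇒ V1 ⇒ V1 or V2 ⇒ V2 or V2 ⇒ v or V2 ⇒ v or v
Derivation 2: V0 ⇒ V1 ⇒ V2 ⇒ V2 or v ⇒ v or v

Two distinct leftmost derivations for the same string.

Ambiguous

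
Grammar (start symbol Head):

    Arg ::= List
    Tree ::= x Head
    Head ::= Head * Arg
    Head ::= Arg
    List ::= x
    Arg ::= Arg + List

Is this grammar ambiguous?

(Tree is unreachable from Head, so its rules don't affect L(Head).) The grammar is stratified — Head handles '*' (left-recursive), Arg handles '+', List atoms. Each operator has a fixed associativity and precedence level, so every string has one parse.

Unambiguous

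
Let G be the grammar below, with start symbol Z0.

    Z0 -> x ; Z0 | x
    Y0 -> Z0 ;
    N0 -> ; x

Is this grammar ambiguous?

Unambiguous

(Y0, N0 are unreachable from Z0, so their rules don't affect L(Z0).) Right-recursive list with a separator: after each atom, whether the separator follows determines the rule. One parse per string.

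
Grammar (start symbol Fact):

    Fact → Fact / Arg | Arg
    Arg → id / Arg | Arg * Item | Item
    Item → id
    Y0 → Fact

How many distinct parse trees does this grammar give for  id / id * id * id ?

Parse trees for id / id * id * id:
  [Fact [Fact [Arg [Item id]]] / [Arg [Arg [Arg [Item id]] * [Item id]] * [Item id]]]
  [Fact [Arg id / [Arg [Arg [Arg [Item id]] * [Item id]] * [Item id]]]]
  [Fact [Arg [Arg id / [Arg [Arg [Item id]] * [Item id]]] * [Item id]]]
  [Fact [Arg [Arg [Arg id / [Arg [Item id]]] * [Item id]] * [Item id]]]

4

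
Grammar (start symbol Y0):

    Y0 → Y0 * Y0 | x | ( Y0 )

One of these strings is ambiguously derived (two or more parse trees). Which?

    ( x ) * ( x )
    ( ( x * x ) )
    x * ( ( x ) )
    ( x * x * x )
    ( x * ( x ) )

( x ) * ( x ): 1 tree
( ( x * x ) ): 1 tree
x * ( ( x ) ): 1 tree
( x * x * x ): 2 trees
( x * ( x ) ): 1 tree

( x * x * x )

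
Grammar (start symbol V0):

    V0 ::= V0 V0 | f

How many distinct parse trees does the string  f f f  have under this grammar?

Parse trees for f f f:
  [V0 [V0 f] [V0 [V0 f] [V0 f]]]
  [V0 [V0 [V0 f] [V0 f]] [V0 f]]

2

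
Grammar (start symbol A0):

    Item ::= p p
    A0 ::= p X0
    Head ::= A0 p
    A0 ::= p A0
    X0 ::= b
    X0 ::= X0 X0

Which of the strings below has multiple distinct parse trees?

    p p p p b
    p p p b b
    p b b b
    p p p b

p p p p b: 1 tree
p p p b b: 1 tree
p b b b: 2 trees
p p p b: 1 tree

p b b b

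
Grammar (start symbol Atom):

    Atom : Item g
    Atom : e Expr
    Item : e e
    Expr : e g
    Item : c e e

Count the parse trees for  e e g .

Parse trees for e e g:
  [Atom [Item e e] g]
  [Atom e [Expr e g]]

2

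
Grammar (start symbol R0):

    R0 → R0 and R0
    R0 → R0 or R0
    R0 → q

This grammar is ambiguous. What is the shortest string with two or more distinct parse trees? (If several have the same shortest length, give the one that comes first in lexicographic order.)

length 1: no string has ≥2 trees
length 3: no string has ≥2 trees
length 5: q and q and q has 2 parse trees

Two derivations of q and q and q:
  R0 ⇒ R0 and R0 ⇒ R0 and R0 and R0 ⇒ q and R0 and R0 ⇒ q and q and R0 ⇒ q and q and q
  R0 ⇒ R0 and R0 ⇒ q and R0 ⇒ q and R0 and R0 ⇒ q and q and R0 ⇒ q and q and q

q and q and q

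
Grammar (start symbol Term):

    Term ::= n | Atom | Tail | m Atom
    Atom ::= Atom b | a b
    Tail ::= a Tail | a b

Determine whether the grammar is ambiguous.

Witness: a b

Derivation 1: Term ⇒ Atom ⇒ a b
Derivation 2: Term ⇒ Tail ⇒ a b

Two distinct leftmost derivations for the same string.

Ambiguous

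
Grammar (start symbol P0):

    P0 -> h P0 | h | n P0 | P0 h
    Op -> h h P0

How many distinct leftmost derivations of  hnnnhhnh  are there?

1

Parse trees for hnnnhhnh:
  [P0 h [P0 n [P0 n [P0 n [P0 h [P0 h [P0 n [P0 h]]]]]]]]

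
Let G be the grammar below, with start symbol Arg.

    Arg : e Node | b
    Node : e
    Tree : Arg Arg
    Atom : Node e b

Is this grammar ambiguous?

Unambiguous

(Tree, Atom are unreachable from Arg, so their rules don't affect L(Arg).) Each reachable nonterminal has at most one production per leading terminal, and all productions are right-linear; the derivation is determined token-by-token.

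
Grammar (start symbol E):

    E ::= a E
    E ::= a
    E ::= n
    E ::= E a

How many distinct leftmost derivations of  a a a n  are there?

1

Parse trees for a a a n:
  [E a [E a [E a [E n]]]]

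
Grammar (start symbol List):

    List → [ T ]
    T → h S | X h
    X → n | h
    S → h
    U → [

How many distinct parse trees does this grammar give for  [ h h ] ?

2

Parse trees for [ h h ]:
  [List [ [T h [S h]] ]]
  [List [ [T [X h] h] ]]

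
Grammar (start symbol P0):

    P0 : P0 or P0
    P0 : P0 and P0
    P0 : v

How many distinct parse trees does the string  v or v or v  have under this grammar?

2

Parse trees for v or v or v:
  [P0 [P0 v] or [P0 [P0 v] or [P0 v]]]
  [P0 [P0 [P0 v] or [P0 v]] or [P0 v]]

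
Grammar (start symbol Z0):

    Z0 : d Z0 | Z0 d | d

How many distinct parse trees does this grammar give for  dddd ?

8

Parse trees for dddd:
  [Z0 d [Z0 d [Z0 d [Z0 d]]]]
  [Z0 d [Z0 d [Z0 [Z0 d] d]]]
  [Z0 d [Z0 [Z0 d [Z0 d]] d]]
  [Z0 d [Z0 [Z0 [Z0 d] d] d]]
  [Z0 [Z0 d [Z0 d [Z0 d]]] d]
  [Z0 [Z0 d [Z0 [Z0 d] d]] d]
  [Z0 [Z0 [Z0 d [Z0 d]] d] d]
  [Z0 [Z0 [Z0 [Z0 d] d] d] d]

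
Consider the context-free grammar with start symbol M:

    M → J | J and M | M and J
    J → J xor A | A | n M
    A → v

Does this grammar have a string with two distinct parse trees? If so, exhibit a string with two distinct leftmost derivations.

Witness: v and v

Derivation 1: M ⇒ J and M ⇒ A and M ⇒ v and M ⇒ v and J ⇒ v and A ⇒ v and v
Derivation 2: M ⇒ M and J ⇒ J and J ⇒ A and J ⇒ v and J ⇒ v and A ⇒ v and v

Two distinct leftmost derivations for the same string.

Ambiguous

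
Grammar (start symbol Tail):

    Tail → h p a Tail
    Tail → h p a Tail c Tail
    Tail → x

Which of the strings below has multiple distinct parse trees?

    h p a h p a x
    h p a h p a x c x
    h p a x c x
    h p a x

h p a h p a x c x

h p a h p a x: 1 tree
h p a h p a x c x: 2 trees
h p a x c x: 1 tree
h p a x: 1 tree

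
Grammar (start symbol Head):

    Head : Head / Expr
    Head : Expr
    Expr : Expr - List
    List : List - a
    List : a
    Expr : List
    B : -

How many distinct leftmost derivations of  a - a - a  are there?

Parse trees for a - a - a:
  [Head [Expr [Expr [List a]] - [List [List a] - a]]]
  [Head [Expr [Expr [Expr [List a]] - [List a]] - [List a]]]
  [Head [Expr [Expr [List [List a] - a]] - [List a]]]
  [Head [Expr [List [List [List a] - a] - a]]]

4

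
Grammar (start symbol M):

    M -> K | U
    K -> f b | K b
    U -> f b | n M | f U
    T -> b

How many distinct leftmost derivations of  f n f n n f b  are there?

Parse trees for f n f n n f b:
  [M [U f [U n [M [U f [U n [M [U n [M [K f b]]]]]]]]]]
  [M [U f [U n [M [U f [U n [M [U n [M [U f b]]]]]]]]]]

2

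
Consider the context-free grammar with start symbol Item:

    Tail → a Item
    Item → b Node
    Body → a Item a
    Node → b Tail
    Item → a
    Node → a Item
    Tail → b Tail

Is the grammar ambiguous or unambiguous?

Unambiguous

(Body is unreachable from Item, so its rules don't affect L(Item).) The reachable rules are right-linear with at most one rule per (nonterminal, next-terminal) pair. Each input token forces the next rule, so parsing is deterministic.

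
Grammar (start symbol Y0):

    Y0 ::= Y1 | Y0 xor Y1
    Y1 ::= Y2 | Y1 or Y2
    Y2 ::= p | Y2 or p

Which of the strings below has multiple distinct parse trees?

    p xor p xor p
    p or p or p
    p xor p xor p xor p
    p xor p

p or p or p

p xor p xor p: 1 tree
p or p or p: 4 trees
p xor p xor p xor p: 1 tree
p xor p: 1 tree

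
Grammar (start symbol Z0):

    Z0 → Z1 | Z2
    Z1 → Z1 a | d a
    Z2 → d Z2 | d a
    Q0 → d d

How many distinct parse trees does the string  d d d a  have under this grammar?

1

Parse trees for d d d a:
  [Z0 [Z2 d [Z2 d [Z2 d a]]]]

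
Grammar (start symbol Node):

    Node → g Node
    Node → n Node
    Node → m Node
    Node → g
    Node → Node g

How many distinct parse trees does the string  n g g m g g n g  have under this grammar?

Parse trees for n g g m g g n g:
  [Node n [Node g [Node g [Node m [Node g [Node g [Node n [Node g]]]]]]]]

1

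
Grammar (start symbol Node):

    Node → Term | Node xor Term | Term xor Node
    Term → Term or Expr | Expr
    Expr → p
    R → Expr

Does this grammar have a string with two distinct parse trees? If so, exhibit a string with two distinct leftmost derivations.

Ambiguous

Witness: p xor p

Derivation 1: Node ⇒ Node xor Term ⇒ Term xor Term ⇒ Expr xor Term ⇒ p xor Term ⇒ p xor Expr ⇒ p xor p
Derivation 2: Node ⇒ Term xor Node ⇒ Expr xor Node ⇒ p xor Node ⇒ p xor Term ⇒ p xor Expr ⇒ p xor p

Two distinct leftmost derivations for the same string.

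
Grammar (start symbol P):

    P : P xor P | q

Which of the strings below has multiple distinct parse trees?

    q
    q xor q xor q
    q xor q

q: 1 tree
q xor q xor q: 2 trees
q xor q: 1 tree

q xor q xor q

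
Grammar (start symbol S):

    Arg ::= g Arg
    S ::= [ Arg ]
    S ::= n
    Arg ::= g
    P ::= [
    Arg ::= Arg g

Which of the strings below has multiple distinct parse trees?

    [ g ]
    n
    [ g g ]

[ g g ]

[ g ]: 1 tree
n: 1 tree
[ g g ]: 2 trees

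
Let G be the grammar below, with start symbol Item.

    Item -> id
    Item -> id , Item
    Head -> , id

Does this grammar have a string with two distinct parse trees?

(Head is unreachable from Item, so its rules don't affect L(Item).) The reachable grammar is A → atom sep A | atom. Each atom is followed by either the separator (recurse) or end-of-string (stop) — no choice point.

Unambiguous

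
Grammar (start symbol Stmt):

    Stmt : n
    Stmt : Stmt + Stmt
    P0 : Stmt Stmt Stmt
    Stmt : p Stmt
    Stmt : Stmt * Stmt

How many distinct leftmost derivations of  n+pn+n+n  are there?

Parse trees for n+pn+n+n (showing first 6 of 9):
  [Stmt [Stmt n] + [Stmt [Stmt p [Stmt n]] + [Stmt [Stmt n] + [Stmt n]]]]
  [Stmt [Stmt n] + [Stmt [Stmt [Stmt p [Stmt n]] + [Stmt n]] + [Stmt n]]]
  [Stmt [Stmt n] + [Stmt [Stmt p [Stmt [Stmt n] + [Stmt n]]] + [Stmt n]]]
  [Stmt [Stmt n] + [Stmt p [Stmt [Stmt n] + [Stmt [Stmt n] + [Stmt n]]]]]
  [Stmt [Stmt n] + [Stmt p [Stmt [Stmt [Stmt n] + [Stmt n]] + [Stmt n]]]]
  [Stmt [Stmt [Stmt n] + [Stmt p [Stmt n]]] + [Stmt [Stmt n] + [Stmt n]]]

9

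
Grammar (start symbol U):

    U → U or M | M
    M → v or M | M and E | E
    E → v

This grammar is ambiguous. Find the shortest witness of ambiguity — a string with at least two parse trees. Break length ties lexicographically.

length 1: no string has ≥2 trees
length 3: v or v has 2 parse trees

Two derivations of v or v:
  U ⇒ U or M ⇒ M or M ⇒ E or M ⇒ v or M ⇒ v or E ⇒ v or v
  U ⇒ M ⇒ v or M ⇒ v or E ⇒ v or v

v or v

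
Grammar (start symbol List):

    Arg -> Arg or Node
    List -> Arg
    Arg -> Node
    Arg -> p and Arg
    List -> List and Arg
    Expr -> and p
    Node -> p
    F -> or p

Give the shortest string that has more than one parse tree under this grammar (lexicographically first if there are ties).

length 1: no string has ≥2 trees
length 3: p and p has 2 parse trees

Two derivations of p and p:
  List ⇒ Arg ⇒ p and Arg ⇒ p and Node ⇒ p and p
  List ⇒ List and Arg ⇒ Arg and Arg ⇒ Node and Arg ⇒ p and Arg ⇒ p and Node ⇒ p and p

p and p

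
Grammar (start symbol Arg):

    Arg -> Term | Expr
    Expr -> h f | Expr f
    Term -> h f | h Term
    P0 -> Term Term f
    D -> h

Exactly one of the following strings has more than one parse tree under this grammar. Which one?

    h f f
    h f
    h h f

h f f: 1 tree
h f: 2 trees
h h f: 1 tree

h f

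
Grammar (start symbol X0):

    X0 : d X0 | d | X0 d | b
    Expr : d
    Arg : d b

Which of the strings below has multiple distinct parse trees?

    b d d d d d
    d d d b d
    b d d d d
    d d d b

b d d d d d: 1 tree
d d d b d: 4 trees
b d d d d: 1 tree
d d d b: 1 tree

d d d b d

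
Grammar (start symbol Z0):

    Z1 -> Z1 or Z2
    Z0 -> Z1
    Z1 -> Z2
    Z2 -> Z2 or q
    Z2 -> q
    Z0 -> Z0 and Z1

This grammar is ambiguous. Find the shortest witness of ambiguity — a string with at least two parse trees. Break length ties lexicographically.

q or q

length 1: no string has ≥2 trees
length 3: q or q has 2 parse trees

Two derivations of q or q:
  Z0 ⇒ Z1 ⇒ Z1 or Z2 ⇒ Z2 or Z2 ⇒ q or Z2 ⇒ q or q
  Z0 ⇒ Z1 ⇒ Z2 ⇒ Z2 or q ⇒ q or q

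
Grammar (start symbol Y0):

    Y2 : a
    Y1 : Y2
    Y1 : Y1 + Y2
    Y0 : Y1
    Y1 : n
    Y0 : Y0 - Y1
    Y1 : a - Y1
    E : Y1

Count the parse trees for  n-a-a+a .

Parse trees for n-a-a+a:
  [Y0 [Y0 [Y1 n]] - [Y1 [Y1 a - [Y1 [Y2 a]]] + [Y2 a]]]
  [Y0 [Y0 [Y1 n]] - [Y1 a - [Y1 [Y1 [Y2 a]] + [Y2 a]]]]
  [Y0 [Y0 [Y0 [Y1 n]] - [Y1 [Y2 a]]] - [Y1 [Y1 [Y2 a]] + [Y2 a]]]

3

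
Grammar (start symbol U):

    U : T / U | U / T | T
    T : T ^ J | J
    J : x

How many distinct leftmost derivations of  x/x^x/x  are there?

4

Parse trees for x/x^x/x:
  [U [T [J x]] / [U [T [T [J x]] ^ [J x]] / [U [T [J x]]]]]
  [U [T [J x]] / [U [U [T [T [J x]] ^ [J x]]] / [T [J x]]]]
  [U [U [T [J x]] / [U [T [T [J x]] ^ [J x]]]] / [T [J x]]]
  [U [U [U [T [J x]]] / [T [T [J x]] ^ [J x]]] / [T [J x]]]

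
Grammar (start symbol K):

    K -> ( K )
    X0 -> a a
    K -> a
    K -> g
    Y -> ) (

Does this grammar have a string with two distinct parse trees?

Only K is reachable from K; ignoring the rest: Each string is a nest of matched brackets around a single atom. An opening bracket forces the recursive rule; an atom forces the base rule.

Unambiguous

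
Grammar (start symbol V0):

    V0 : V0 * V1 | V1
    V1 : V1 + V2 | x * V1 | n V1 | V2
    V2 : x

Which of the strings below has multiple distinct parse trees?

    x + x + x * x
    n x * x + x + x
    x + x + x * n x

x + x + x * x: 1 tree
n x * x + x + x: 7 trees
x + x + x * n x: 1 tree

n x * x + x + x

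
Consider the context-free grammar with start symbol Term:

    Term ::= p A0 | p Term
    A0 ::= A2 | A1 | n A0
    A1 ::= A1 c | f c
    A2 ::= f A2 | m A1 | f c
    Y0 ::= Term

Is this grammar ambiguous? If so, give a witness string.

Ambiguous

Witness: p f c

Derivation 1: Term ⇒ p A0 ⇒ p A2 ⇒ p f c
Derivation 2: Term ⇒ p A0 ⇒ p A1 ⇒ p f c

Two distinct leftmost derivations for the same string.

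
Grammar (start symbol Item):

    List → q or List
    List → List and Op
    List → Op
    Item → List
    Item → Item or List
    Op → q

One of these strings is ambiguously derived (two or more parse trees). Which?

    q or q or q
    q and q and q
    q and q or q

q or q or q: 4 trees
q and q and q: 1 tree
q and q or q: 1 tree

q or q or q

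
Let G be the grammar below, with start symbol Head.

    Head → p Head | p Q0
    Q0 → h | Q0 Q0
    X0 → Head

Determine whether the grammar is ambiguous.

Witness: p h h h

Derivation 1: Head ⇒ p Q0 ⇒ p Q0 Q0 ⇒ p h Q0 ⇒ p h Q0 Q0 ⇒ p h h Q0 ⇒ p h h h
Derivation 2: Head ⇒ p Q0 ⇒ p Q0 Q0 ⇒ p Q0 Q0 Q0 ⇒ p h Q0 Q0 ⇒ p h h Q0 ⇒ p h h h

Two distinct leftmost derivations for the same string.

Ambiguous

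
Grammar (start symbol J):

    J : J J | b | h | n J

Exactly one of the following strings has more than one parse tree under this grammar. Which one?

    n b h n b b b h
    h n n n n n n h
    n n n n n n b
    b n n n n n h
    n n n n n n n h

n b h n b b b h

n b h n b b b h: 227 trees
h n n n n n n h: 1 tree
n n n n n n b: 1 tree
b n n n n n h: 1 tree
n n n n n n n h: 1 tree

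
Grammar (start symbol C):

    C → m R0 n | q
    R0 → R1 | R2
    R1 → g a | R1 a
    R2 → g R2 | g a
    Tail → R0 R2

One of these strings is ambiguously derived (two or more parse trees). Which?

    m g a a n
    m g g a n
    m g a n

m g a n

m g a a n: 1 tree
m g g a n: 1 tree
m g a n: 2 trees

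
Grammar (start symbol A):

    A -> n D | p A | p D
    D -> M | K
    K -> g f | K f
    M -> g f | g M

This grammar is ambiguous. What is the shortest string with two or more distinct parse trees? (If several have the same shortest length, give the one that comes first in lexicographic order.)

length 3: n g f has 2 parse trees

Two derivations of n g f:
  A ⇒ n D ⇒ n M ⇒ n g f
  A ⇒ n D ⇒ n K ⇒ n g f

n g f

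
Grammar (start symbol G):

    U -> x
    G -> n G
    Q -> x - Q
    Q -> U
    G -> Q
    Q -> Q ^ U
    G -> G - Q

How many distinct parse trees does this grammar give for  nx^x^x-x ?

2

Parse trees for nx^x^x-x:
  [G n [G [G [Q [Q [Q [U x]] ^ [U x]] ^ [U x]]] - [Q [U x]]]]
  [G [G n [G [Q [Q [Q [U x]] ^ [U x]] ^ [U x]]]] - [Q [U x]]]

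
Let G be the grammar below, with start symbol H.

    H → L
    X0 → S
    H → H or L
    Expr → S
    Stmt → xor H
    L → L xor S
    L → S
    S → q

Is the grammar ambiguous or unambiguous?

Only H, L, S are reachable from H; ignoring the rest: The grammar is stratified — H handles 'or' (left-recursive), L handles 'xor', S atoms. Each operator has a fixed associativity and precedence level, so every string has one parse.

Unambiguous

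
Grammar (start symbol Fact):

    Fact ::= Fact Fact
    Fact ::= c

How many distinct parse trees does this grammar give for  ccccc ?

14

Parse trees for ccccc (showing first 6 of 14):
  [Fact [Fact c] [Fact [Fact c] [Fact [Fact c] [Fact [Fact c] [Fact c]]]]]
  [Fact [Fact c] [Fact [Fact c] [Fact [Fact [Fact c] [Fact c]] [Fact c]]]]
  [Fact [Fact c] [Fact [Fact [Fact c] [Fact c]] [Fact [Fact c] [Fact c]]]]
  [Fact [Fact c] [Fact [Fact [Fact c] [Fact [Fact c] [Fact c]]] [Fact c]]]
  [Fact [Fact c] [Fact [Fact [Fact [Fact c] [Fact c]] [Fact c]] [Fact c]]]
  [Fact [Fact [Fact c] [Fact c]] [Fact [Fact c] [Fact [Fact c] [Fact c]]]]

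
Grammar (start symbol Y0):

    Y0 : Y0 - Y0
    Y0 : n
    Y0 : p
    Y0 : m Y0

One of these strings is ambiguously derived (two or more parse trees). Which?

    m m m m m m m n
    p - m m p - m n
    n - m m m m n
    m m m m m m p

p - m m p - m n

m m m m m m m n: 1 tree
p - m m p - m n: 4 trees
n - m m m m n: 1 tree
m m m m m m p: 1 tree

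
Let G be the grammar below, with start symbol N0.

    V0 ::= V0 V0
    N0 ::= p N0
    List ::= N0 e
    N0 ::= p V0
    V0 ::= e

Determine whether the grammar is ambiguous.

Witness: p e e e

Derivation 1: N0 ⇒ p V0 ⇒ p V0 V0 ⇒ p V0 V0 V0 ⇒ p e V0 V0 ⇒ p e e V0 ⇒ p e e e
Derivation 2: N0 ⇒ p V0 ⇒ p V0 V0 ⇒ p e V0 ⇒ p e V0 V0 ⇒ p e e V0 ⇒ p e e e

Two distinct leftmost derivations for the same string.

Ambiguous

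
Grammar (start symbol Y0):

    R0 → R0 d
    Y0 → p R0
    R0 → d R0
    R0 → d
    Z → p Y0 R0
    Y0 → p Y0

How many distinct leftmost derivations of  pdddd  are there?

Parse trees for pdddd:
  [Y0 p [R0 [R0 [R0 [R0 d] d] d] d]]
  [Y0 p [R0 [R0 [R0 d [R0 d]] d] d]]
  [Y0 p [R0 [R0 d [R0 [R0 d] d]] d]]
  [Y0 p [R0 [R0 d [R0 d [R0 d]]] d]]
  [Y0 p [R0 d [R0 [R0 [R0 d] d] d]]]
  [Y0 p [R0 d [R0 [R0 d [R0 d]] d]]]
  [Y0 p [R0 d [R0 d [R0 [R0 d] d]]]]
  [Y0 p [R0 d [R0 d [R0 d [R0 d]]]]]

8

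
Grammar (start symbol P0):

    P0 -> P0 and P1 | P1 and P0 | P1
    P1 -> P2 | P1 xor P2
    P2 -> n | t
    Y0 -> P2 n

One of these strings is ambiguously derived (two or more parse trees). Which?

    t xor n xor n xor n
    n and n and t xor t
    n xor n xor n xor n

n and n and t xor t

t xor n xor n xor n: 1 tree
n and n and t xor t: 4 trees
n xor n xor n xor n: 1 tree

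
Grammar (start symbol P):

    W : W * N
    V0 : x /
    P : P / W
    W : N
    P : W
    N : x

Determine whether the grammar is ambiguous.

Only P, W, N are reachable from P; ignoring the rest: P → P / W | W  ;  W → W * N | N  — a left-associative chain with N at the bottom. Each string factors uniquely by precedence.

Unambiguous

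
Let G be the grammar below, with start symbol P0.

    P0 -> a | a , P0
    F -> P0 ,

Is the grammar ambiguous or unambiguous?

(F is unreachable from P0, so its rules don't affect L(P0).) Right-recursive list with a separator: after each atom, whether the separator follows determines the rule. One parse per string.

Unambiguous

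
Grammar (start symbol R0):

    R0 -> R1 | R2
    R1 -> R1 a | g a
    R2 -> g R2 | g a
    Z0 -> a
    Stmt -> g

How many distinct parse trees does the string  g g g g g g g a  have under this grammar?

Parse trees for g g g g g g g a:
  [R0 [R2 g [R2 g [R2 g [R2 g [R2 g [R2 g [R2 g a]]]]]]]]

1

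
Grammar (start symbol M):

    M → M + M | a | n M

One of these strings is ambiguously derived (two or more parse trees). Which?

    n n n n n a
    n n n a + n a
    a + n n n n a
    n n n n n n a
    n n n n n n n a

n n n a + n a

n n n n n a: 1 tree
n n n a + n a: 4 trees
a + n n n n a: 1 tree
n n n n n n a: 1 tree
n n n n n n n a: 1 tree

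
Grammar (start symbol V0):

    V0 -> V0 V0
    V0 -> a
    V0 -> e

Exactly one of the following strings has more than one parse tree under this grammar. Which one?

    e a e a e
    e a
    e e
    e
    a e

e a e a e: 14 trees
e a: 1 tree
e e: 1 tree
e: 1 tree
a e: 1 tree

e a e a e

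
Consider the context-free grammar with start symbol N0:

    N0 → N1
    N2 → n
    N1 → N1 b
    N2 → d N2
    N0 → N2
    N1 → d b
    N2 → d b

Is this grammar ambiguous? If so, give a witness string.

Witness: d b

Derivation 1: N0 ⇒ N1 ⇒ d b
Derivation 2: N0 ⇒ N2 ⇒ d b

Two distinct leftmost derivations for the same string.

Ambiguous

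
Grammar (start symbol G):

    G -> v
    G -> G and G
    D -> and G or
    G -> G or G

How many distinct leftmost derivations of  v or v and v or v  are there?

Parse trees for v or v and v or v:
  [G [G [G v] or [G v]] and [G [G v] or [G v]]]
  [G [G v] or [G [G v] and [G [G v] or [G v]]]]
  [G [G v] or [G [G [G v] and [G v]] or [G v]]]
  [G [G [G [G v] or [G v]] and [G v]] or [G v]]
  [G [G [G v] or [G [G v] and [G v]]] or [G v]]

5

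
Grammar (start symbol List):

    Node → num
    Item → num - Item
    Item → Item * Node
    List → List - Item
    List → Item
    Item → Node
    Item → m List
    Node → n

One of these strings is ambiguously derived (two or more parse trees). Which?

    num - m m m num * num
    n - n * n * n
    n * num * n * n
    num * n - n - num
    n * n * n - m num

num - m m m num * num

num - m m m num * num: 9 trees
n - n * n * n: 1 tree
n * num * n * n: 1 tree
num * n - n - num: 1 tree
n * n * n - m num: 1 tree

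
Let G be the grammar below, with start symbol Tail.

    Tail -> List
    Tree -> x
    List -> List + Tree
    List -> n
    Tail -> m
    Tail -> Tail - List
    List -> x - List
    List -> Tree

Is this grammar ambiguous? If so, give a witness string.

Witness: x - n

Derivation 1: Tail ⇒ List ⇒ x - List ⇒ x - n
Derivation 2: Tail ⇒ Tail - List ⇒ List - List ⇒ Tree - List ⇒ x - List ⇒ x - n

Two distinct leftmost derivations for the same string.

Ambiguous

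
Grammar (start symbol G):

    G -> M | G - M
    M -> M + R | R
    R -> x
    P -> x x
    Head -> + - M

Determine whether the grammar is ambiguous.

Unambiguous

(P, Head are unreachable from G, so their rules don't affect L(G).) The grammar is stratified — G handles '-' (left-recursive), M handles '+', R atoms. Each operator has a fixed associativity and precedence level, so every string has one parse.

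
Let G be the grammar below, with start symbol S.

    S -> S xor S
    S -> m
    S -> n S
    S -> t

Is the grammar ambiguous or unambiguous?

Witness: n m xor m

Derivation 1: S ⇒ S xor S ⇒ n S xor S ⇒ n m xor S ⇒ n m xor m
Derivation 2: S ⇒ n S ⇒ n S xor S ⇒ n m xor S ⇒ n m xor m

Two distinct leftmost derivations for the same string.

Ambiguous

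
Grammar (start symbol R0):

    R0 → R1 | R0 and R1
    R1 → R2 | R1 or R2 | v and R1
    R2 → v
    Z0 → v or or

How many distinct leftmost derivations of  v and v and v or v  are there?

Parse trees for v and v and v or v:
  [R0 [R1 [R1 v and [R1 v and [R1 [R2 v]]]] or [R2 v]]]
  [R0 [R1 v and [R1 [R1 v and [R1 [R2 v]]] or [R2 v]]]]
  [R0 [R1 v and [R1 v and [R1 [R1 [R2 v]] or [R2 v]]]]]
  [R0 [R0 [R1 [R2 v]]] and [R1 [R1 v and [R1 [R2 v]]] or [R2 v]]]
  [R0 [R0 [R1 [R2 v]]] and [R1 v and [R1 [R1 [R2 v]] or [R2 v]]]]
  [R0 [R0 [R1 v and [R1 [R2 v]]]] and [R1 [R1 [R2 v]] or [R2 v]]]
  [R0 [R0 [R0 [R1 [R2 v]]] and [R1 [R2 v]]] and [R1 [R1 [R2 v]] or [R2 v]]]

7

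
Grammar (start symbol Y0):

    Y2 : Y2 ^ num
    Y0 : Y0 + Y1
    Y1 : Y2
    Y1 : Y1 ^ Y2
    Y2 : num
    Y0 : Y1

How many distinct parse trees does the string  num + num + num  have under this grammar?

Parse trees for num + num + num:
  [Y0 [Y0 [Y0 [Y1 [Y2 num]]] + [Y1 [Y2 num]]] + [Y1 [Y2 num]]]

1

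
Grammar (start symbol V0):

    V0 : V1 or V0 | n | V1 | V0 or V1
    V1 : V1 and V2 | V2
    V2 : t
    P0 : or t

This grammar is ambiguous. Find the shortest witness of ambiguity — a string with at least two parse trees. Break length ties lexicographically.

length 1: no string has ≥2 trees
length 3: t or t has 2 parse trees

Two derivations of t or t:
  V0 ⇒ V1 or V0 ⇒ V2 or V0 ⇒ t or V0 ⇒ t or V1 ⇒ t or V2 ⇒ t or t
  V0 ⇒ V0 or V1 ⇒ V1 or V1 ⇒ V2 or V1 ⇒ t or V1 ⇒ t or V2 ⇒ t or t

t or t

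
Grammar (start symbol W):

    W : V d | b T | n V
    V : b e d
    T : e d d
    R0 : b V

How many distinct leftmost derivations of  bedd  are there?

2

Parse trees for bedd:
  [W [V b e d] d]
  [W b [T e d d]]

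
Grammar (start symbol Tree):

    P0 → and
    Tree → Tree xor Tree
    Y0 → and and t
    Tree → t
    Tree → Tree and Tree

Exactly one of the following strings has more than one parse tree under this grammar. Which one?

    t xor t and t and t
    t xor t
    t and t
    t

t xor t and t and t: 5 trees
t xor t: 1 tree
t and t: 1 tree
t: 1 tree

t xor t and t and t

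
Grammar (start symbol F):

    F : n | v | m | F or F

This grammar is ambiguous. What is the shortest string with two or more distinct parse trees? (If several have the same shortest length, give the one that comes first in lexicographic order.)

length 1: no string has ≥2 trees
length 3: no string has ≥2 trees
length 5: m or m or m has 2 parse trees

Two derivations of m or m or m:
  F ⇒ F or F ⇒ m or F ⇒ m or F or F ⇒ m or m or F ⇒ m or m or m
  F ⇒ F or F ⇒ F or F or F ⇒ m or F or F ⇒ m or m or F ⇒ m or m or m

m or m or m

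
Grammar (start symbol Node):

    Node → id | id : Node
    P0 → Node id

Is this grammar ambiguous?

Unambiguous

(P0 is unreachable from Node, so its rules don't affect L(Node).) Right-recursive list with a separator: after each atom, whether the separator follows determines the rule. One parse per string.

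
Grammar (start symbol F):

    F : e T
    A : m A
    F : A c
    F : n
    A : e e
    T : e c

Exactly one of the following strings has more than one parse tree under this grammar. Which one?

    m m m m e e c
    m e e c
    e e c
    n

m m m m e e c: 1 tree
m e e c: 1 tree
e e c: 2 trees
n: 1 tree

e e c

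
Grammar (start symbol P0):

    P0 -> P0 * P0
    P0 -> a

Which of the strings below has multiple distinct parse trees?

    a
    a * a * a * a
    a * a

a: 1 tree
a * a * a * a: 5 trees
a * a: 1 tree

a * a * a * a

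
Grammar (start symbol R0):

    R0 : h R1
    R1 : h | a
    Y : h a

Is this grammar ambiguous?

Unambiguous

Only R0, R1 are reachable from R0; ignoring the rest: Each reachable nonterminal has at most one production per leading terminal, and all productions are right-linear; the derivation is determined token-by-token.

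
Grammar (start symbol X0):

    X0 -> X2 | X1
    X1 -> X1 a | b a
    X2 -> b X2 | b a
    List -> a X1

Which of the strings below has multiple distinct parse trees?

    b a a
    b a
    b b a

b a a: 1 tree
b a: 2 trees
b b a: 1 tree

b a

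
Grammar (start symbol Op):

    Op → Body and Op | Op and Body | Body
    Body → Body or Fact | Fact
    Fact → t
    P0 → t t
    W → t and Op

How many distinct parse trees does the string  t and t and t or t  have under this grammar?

4

Parse trees for t and t and t or t:
  [Op [Body [Fact t]] and [Op [Body [Fact t]] and [Op [Body [Body [Fact t]] or [Fact t]]]]]
  [Op [Body [Fact t]] and [Op [Op [Body [Fact t]]] and [Body [Body [Fact t]] or [Fact t]]]]
  [Op [Op [Body [Fact t]] and [Op [Body [Fact t]]]] and [Body [Body [Fact t]] or [Fact t]]]
  [Op [Op [Op [Body [Fact t]]] and [Body [Fact t]]] and [Body [Body [Fact t]] or [Fact t]]]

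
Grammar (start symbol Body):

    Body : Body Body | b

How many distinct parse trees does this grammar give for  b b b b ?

5

Parse trees for b b b b:
  [Body [Body b] [Body [Body b] [Body [Body b] [Body b]]]]
  [Body [Body b] [Body [Body [Body b] [Body b]] [Body b]]]
  [Body [Body [Body b] [Body b]] [Body [Body b] [Body b]]]
  [Body [Body [Body b] [Body [Body b] [Body b]]] [Body b]]
  [Body [Body [Body [Body b] [Body b]] [Body b]] [Body b]]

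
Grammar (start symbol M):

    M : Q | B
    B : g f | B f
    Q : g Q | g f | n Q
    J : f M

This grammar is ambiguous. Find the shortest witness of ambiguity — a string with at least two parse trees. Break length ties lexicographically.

length 2: g f has 2 parse trees

Two derivations of g f:
  M ⇒ Q ⇒ g f
  M ⇒ B ⇒ g f

g f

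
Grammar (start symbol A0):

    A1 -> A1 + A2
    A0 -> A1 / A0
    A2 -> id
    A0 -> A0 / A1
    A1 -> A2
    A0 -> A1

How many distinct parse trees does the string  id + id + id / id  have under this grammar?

Parse trees for id + id + id / id:
  [A0 [A1 [A1 [A1 [A2 id]] + [A2 id]] + [A2 id]] / [A0 [A1 [A2 id]]]]
  [A0 [A0 [A1 [A1 [A1 [A2 id]] + [A2 id]] + [A2 id]]] / [A1 [A2 id]]]

2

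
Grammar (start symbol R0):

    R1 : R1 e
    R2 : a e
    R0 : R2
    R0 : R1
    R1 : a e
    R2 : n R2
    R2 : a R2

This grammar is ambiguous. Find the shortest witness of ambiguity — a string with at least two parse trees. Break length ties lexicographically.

a e

length 2: a e has 2 parse trees

Two derivations of a e:
  R0 ⇒ R2 ⇒ a e
  R0 ⇒ R1 ⇒ a e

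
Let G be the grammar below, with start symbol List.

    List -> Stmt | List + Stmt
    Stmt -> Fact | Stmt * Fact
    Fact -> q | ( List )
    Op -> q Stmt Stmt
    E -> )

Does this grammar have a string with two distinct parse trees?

Unambiguous

(Op, E are unreachable from List, so their rules don't affect L(List).) List → List + Stmt | Stmt  ;  Stmt → Stmt * Fact | Fact  — a left-associative chain with Fact at the bottom. Each string factors uniquely by precedence.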